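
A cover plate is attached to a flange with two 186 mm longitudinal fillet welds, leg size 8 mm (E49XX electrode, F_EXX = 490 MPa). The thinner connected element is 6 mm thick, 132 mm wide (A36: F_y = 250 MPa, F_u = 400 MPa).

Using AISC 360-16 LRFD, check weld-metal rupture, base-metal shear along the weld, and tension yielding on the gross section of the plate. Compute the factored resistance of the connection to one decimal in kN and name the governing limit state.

178.2 kN (gross-section yield governs)

Weld metal: throat = 0.707×8 = 5.656 mm, L = 2×186 = 372 mm. φR_n = 0.75 × 0.6 × 490 × 5.656 × 372 = 463.9 kN.
Base metal shear (6 mm plate): yield φR_n = 1.0×0.6×250×6×372 = 334.8 kN; rupture φR_n = 0.75×0.6×400×6×372 = 401.8 kN; take 334.8 kN (yield).
Tension yield (gross): A_g = 132×6 = 792 mm². φR_n = 0.90 × 250 × 792 = 178.2 kN.
Governing: min(463.9, 334.8, 178.2) = 178.2 kN → gross-section yield.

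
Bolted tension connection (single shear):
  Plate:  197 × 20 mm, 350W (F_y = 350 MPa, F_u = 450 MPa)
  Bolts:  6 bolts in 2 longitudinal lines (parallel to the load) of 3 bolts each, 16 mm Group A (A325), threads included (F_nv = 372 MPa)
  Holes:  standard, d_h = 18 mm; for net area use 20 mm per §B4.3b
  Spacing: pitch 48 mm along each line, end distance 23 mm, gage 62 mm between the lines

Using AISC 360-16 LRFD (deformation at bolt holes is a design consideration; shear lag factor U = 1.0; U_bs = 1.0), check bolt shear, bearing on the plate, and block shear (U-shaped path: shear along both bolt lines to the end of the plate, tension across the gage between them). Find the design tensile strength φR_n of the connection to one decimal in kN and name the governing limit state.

336.6 kN (bolt shear governs)

Bolt shear: A_b = π(16)²/4 = 201.06 mm². φR_n = 0.75 × 372 × 201.06 × 6 × 1 = 336.6 kN.
Bearing (20 mm plate, F_u = 450 MPa): end bolts L_c = 23 − 18/2 = 14, R_n = min(1.2×14×20×450, 2.4×16×20×450) = 151.2 kN/bolt; interior L_c = 48 − 18 = 30, R_n = 324 kN/bolt. φR_n = 0.75 × (2×151.2 + 4×324) = 1198.8 kN.
Block shear: shear path 2×[23+2×48] = 2×119 mm, A_gv = 4760, A_nv = 2×(119 − 2.5×20)×20 = 2760 mm²; tension across gage: (62 − 1×20)×20 = 840 mm². R_n = min(0.6×450×2760, 0.6×350×4760) + 1.0×450×840 = min(745.2, 999.6) + 378 = 1123.2 kN. φR_n = 0.75 × 1123.2 = 842.4 kN.
Governing: min(336.6, 1198.8, 842.4) = 336.6 kN → bolt shear.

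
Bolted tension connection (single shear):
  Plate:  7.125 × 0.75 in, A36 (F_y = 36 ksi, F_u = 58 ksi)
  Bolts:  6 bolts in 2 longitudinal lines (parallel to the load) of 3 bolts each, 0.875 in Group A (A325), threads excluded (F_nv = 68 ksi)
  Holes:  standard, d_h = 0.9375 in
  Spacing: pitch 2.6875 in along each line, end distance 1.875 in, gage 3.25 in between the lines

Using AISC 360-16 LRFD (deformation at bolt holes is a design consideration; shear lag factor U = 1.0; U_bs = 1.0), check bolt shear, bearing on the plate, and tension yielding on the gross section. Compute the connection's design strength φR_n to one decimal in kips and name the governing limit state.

173.1 kips (gross-section yield governs)

Bolt shear: A_b = π(0.875)²/4 = 0.60132 in². φR_n = 0.75 × 68 × 0.60132 × 6 × 1 = 184.0 kips.
Bearing (0.75 in plate, F_u = 58 ksi): end bolts L_c = 1.875 − 0.9375/2 = 1.40625, R_n = min(1.2×1.40625×0.75×58, 2.4×0.875×0.75×58) = 73.406 kips/bolt; interior L_c = 2.6875 − 0.9375 = 1.75, R_n = 91.35 kips/bolt. φR_n = 0.75 × (2×73.406 + 4×91.35) = 384.2 kips.
Tension yield (gross): A_g = 7.125×0.75 = 5.3438 in². φR_n = 0.90 × 36 × 5.3438 = 173.1 kips.
Governing: min(184.0, 384.2, 173.1) = 173.1 kips → gross-section yield.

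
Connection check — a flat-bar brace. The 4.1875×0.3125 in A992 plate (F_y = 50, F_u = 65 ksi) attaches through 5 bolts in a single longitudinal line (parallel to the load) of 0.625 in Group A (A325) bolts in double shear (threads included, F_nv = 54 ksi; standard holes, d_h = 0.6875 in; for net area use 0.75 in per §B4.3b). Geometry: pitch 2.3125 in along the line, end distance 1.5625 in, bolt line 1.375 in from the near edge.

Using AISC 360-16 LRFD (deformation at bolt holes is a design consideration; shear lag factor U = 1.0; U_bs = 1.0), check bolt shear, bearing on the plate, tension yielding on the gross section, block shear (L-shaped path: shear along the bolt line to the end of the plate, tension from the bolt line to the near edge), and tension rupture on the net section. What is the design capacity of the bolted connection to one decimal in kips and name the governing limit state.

52.4 kips (net-section rupture governs)

Bolt shear: A_b = π(0.625)²/4 = 0.3068 in². φR_n = 0.75 × 54 × 0.3068 × 5 × 2 = 124.3 kips.
Bearing (0.3125 in plate, F_u = 65 ksi): end bolts L_c = 1.5625 − 0.6875/2 = 1.21875, R_n = min(1.2×1.21875×0.3125×65, 2.4×0.625×0.3125×65) = 29.707 kips/bolt; interior L_c = 2.3125 − 0.6875 = 1.625, R_n = 30.469 kips/bolt. φR_n = 0.75 × (1×29.707 + 4×30.469) = 113.7 kips.
Tension yield (gross): A_g = 4.1875×0.3125 = 1.3086 in². φR_n = 0.90 × 50 × 1.3086 = 58.9 kips.
Block shear: shear path 1×[1.5625+4×2.3125] = 1×10.8125 in, A_gv = 3.3789, A_nv = 1×(10.8125 − 4.5×0.75)×0.3125 = 2.3242 in²; tension to near edge: (1.375 − 0.5×0.75)×0.3125 = 0.3125 in². R_n = min(0.6×65×2.3242, 0.6×50×3.3789) + 1.0×65×0.3125 = min(90.644, 101.37) + 20.313 = 110.96 kips. φR_n = 0.75 × 110.96 = 83.2 kips.
Tension rupture (net): A_n = (4.1875 − 1×0.75)×0.3125 = 1.0742 in² (U = 1.0, A_e = A_n). φR_n = 0.75 × 65 × 1.0742 = 52.4 kips.
Governing: min(124.3, 113.7, 58.9, 83.2, 52.4) = 52.4 kips → net-section rupture.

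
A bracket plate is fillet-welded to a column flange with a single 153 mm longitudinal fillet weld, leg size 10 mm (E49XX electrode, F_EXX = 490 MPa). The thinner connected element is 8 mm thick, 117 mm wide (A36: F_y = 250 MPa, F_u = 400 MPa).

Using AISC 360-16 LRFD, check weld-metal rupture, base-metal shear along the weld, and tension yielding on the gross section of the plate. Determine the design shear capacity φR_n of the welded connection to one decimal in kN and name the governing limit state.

Weld metal: throat = 0.707×10 = 7.07 mm, L = 153 mm. φR_n = 0.75 × 0.6 × 490 × 7.07 × 153 = 238.5 kN.
Base metal shear (8 mm plate): yield φR_n = 1.0×0.6×250×8×153 = 183.6 kN; rupture φR_n = 0.75×0.6×400×8×153 = 220.3 kN; take 183.6 kN (yield).
Tension yield (gross): A_g = 117×8 = 936 mm². φR_n = 0.90 × 250 × 936 = 210.6 kN.
Governing: min(238.5, 183.6, 210.6) = 183.6 kN → base-metal shear.

183.6 kN (base-metal shear governs)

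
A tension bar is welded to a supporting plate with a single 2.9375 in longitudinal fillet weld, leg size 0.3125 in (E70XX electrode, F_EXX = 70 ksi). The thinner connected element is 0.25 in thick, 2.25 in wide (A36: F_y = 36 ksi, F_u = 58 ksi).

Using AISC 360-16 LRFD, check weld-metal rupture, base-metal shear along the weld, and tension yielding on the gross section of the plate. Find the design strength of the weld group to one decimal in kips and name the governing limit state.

Weld metal: throat = 0.707×0.3125 = 0.22094 in, L = 2.9375 in. φR_n = 0.75 × 0.6 × 70 × 0.22094 × 2.9375 = 20.4 kips.
Base metal shear (0.25 in plate): yield φR_n = 1.0×0.6×36×0.25×2.9375 = 15.9 kips; rupture φR_n = 0.75×0.6×58×0.25×2.9375 = 19.2 kips; take 15.9 kips (yield).
Tension yield (gross): A_g = 2.25×0.25 = 0.5625 in². φR_n = 0.90 × 36 × 0.5625 = 18.2 kips.
Governing: min(20.4, 15.9, 18.2) = 15.9 kips → base-metal shear.

15.9 kips (base-metal shear governs)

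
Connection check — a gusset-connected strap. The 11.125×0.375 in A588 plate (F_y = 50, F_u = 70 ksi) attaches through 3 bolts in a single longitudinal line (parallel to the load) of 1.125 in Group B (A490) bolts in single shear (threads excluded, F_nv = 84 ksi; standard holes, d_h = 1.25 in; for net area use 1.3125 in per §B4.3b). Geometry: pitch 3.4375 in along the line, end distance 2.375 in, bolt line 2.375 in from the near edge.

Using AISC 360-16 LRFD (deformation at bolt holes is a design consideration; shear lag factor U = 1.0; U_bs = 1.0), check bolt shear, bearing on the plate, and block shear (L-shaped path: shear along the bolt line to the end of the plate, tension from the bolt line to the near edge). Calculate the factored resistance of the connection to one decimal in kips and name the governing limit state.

Bolt shear: A_b = π(1.125)²/4 = 0.99402 in². φR_n = 0.75 × 84 × 0.99402 × 3 × 1 = 187.9 kips.
Bearing (0.375 in plate, F_u = 70 ksi): end bolts L_c = 2.375 − 1.25/2 = 1.75, R_n = min(1.2×1.75×0.375×70, 2.4×1.125×0.375×70) = 55.125 kips/bolt; interior L_c = 3.4375 − 1.25 = 2.1875, R_n = 68.906 kips/bolt. φR_n = 0.75 × (1×55.125 + 2×68.906) = 144.7 kips.
Block shear: shear path 1×[2.375+2×3.4375] = 1×9.25 in, A_gv = 3.4688, A_nv = 1×(9.25 − 2.5×1.3125)×0.375 = 2.2383 in²; tension to near edge: (2.375 − 0.5×1.3125)×0.375 = 0.64453 in². R_n = min(0.6×70×2.2383, 0.6×50×3.4688) + 1.0×70×0.64453 = min(94.009, 104.06) + 45.117 = 139.13 kips. φR_n = 0.75 × 139.13 = 104.3 kips.
Governing: min(187.9, 144.7, 104.3) = 104.3 kips → block shear.

104.3 kips (block shear governs)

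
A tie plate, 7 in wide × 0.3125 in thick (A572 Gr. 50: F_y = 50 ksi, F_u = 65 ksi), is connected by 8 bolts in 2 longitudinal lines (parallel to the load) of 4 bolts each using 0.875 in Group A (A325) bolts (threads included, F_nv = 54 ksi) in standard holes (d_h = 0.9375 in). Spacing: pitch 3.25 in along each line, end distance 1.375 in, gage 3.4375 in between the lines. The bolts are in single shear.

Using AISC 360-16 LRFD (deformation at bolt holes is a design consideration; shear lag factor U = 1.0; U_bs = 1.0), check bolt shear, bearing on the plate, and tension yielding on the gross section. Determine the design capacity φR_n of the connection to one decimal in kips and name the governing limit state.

98.4 kips (gross-section yield governs)

Bolt shear: A_b = π(0.875)²/4 = 0.60132 in². φR_n = 0.75 × 54 × 0.60132 × 8 × 1 = 194.8 kips.
Bearing (0.3125 in plate, F_u = 65 ksi): end bolts L_c = 1.375 − 0.9375/2 = 0.90625, R_n = min(1.2×0.90625×0.3125×65, 2.4×0.875×0.3125×65) = 22.09 kips/bolt; interior L_c = 3.25 − 0.9375 = 2.3125, R_n = 42.656 kips/bolt. φR_n = 0.75 × (2×22.09 + 6×42.656) = 225.1 kips.
Tension yield (gross): A_g = 7×0.3125 = 2.1875 in². φR_n = 0.90 × 50 × 2.1875 = 98.4 kips.
Governing: min(194.8, 225.1, 98.4) = 98.4 kips → gross-section yield.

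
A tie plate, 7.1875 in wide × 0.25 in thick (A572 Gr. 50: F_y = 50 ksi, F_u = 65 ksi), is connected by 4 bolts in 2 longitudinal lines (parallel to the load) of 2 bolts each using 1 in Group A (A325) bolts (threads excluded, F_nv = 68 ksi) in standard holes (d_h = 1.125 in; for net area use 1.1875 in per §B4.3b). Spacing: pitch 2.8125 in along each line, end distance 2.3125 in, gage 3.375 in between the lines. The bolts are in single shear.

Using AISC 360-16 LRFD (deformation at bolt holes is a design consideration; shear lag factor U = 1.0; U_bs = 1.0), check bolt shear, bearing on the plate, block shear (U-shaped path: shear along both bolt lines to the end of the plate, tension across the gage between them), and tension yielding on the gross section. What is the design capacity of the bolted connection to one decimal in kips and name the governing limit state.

75.6 kips (block shear governs)

Bolt shear: A_b = π(1)²/4 = 0.7854 in². φR_n = 0.75 × 68 × 0.7854 × 4 × 1 = 160.2 kips.
Bearing (0.25 in plate, F_u = 65 ksi): end bolts L_c = 2.3125 − 1.125/2 = 1.75, R_n = min(1.2×1.75×0.25×65, 2.4×1×0.25×65) = 34.125 kips/bolt; interior L_c = 2.8125 − 1.125 = 1.6875, R_n = 32.906 kips/bolt. φR_n = 0.75 × (2×34.125 + 2×32.906) = 100.5 kips.
Block shear: shear path 2×[2.3125+1×2.8125] = 2×5.125 in, A_gv = 2.5625, A_nv = 2×(5.125 − 1.5×1.1875)×0.25 = 1.6719 in²; tension across gage: (3.375 − 1×1.1875)×0.25 = 0.54688 in². R_n = min(0.6×65×1.6719, 0.6×50×2.5625) + 1.0×65×0.54688 = min(65.204, 76.875) + 35.547 = 100.75 kips. φR_n = 0.75 × 100.75 = 75.6 kips.
Tension yield (gross): A_g = 7.1875×0.25 = 1.7969 in². φR_n = 0.90 × 50 × 1.7969 = 80.9 kips.
Governing: min(160.2, 100.5, 75.6, 80.9) = 75.6 kips → block shear.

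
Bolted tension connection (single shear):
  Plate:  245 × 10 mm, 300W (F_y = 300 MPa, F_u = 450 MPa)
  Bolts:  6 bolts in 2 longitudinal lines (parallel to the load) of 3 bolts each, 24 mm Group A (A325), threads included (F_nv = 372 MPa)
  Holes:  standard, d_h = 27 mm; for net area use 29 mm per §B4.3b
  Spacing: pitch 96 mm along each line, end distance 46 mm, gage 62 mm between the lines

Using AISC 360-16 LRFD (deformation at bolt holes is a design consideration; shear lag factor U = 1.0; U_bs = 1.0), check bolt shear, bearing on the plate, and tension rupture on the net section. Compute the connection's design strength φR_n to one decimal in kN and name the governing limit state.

631.1 kN (net-section rupture governs)

Bolt shear: A_b = π(24)²/4 = 452.39 mm². φR_n = 0.75 × 372 × 452.39 × 6 × 1 = 757.3 kN.
Bearing (10 mm plate, F_u = 450 MPa): end bolts L_c = 46 − 27/2 = 32.5, R_n = min(1.2×32.5×10×450, 2.4×24×10×450) = 175.5 kN/bolt; interior L_c = 96 − 27 = 69, R_n = 259.2 kN/bolt. φR_n = 0.75 × (2×175.5 + 4×259.2) = 1040.9 kN.
Tension rupture (net): A_n = (245 − 2×29)×10 = 1870 mm² (U = 1.0, A_e = A_n). φR_n = 0.75 × 450 × 1870 = 631.1 kN.
Governing: min(757.3, 1040.9, 631.1) = 631.1 kN → net-section rupture.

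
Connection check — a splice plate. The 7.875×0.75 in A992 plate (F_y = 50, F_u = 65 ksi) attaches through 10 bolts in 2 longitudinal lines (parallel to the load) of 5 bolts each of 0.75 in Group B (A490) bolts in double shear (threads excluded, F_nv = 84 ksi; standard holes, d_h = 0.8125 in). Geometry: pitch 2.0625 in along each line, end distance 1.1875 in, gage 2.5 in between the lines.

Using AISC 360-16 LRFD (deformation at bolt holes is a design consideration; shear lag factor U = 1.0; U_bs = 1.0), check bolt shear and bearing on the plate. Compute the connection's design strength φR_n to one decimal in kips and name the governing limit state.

Bolt shear: A_b = π(0.75)²/4 = 0.44179 in². φR_n = 0.75 × 84 × 0.44179 × 10 × 2 = 556.7 kips.
Bearing (0.75 in plate, F_u = 65 ksi): end bolts L_c = 1.1875 − 0.8125/2 = 0.78125, R_n = min(1.2×0.78125×0.75×65, 2.4×0.75×0.75×65) = 45.703 kips/bolt; interior L_c = 2.0625 − 0.8125 = 1.25, R_n = 73.125 kips/bolt. φR_n = 0.75 × (2×45.703 + 8×73.125) = 507.3 kips.
Governing: min(556.7, 507.3) = 507.3 kips → bearing.

507.3 kips (bearing governs)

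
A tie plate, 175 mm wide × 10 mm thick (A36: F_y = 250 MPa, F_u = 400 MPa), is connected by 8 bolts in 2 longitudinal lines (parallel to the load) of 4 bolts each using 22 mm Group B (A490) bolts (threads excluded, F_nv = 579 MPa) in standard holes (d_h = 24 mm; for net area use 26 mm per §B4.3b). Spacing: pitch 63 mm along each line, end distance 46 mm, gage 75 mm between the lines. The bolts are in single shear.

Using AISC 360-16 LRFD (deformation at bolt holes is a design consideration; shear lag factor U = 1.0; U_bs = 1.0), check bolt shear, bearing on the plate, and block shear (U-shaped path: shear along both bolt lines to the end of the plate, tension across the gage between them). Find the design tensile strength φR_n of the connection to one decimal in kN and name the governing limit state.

Bolt shear: A_b = π(22)²/4 = 380.13 mm². φR_n = 0.75 × 579 × 380.13 × 8 × 1 = 1320.6 kN.
Bearing (10 mm plate, F_u = 400 MPa): end bolts L_c = 46 − 24/2 = 34, R_n = min(1.2×34×10×400, 2.4×22×10×400) = 163.2 kN/bolt; interior L_c = 63 − 24 = 39, R_n = 187.2 kN/bolt. φR_n = 0.75 × (2×163.2 + 6×187.2) = 1087.2 kN.
Block shear: shear path 2×[46+3×63] = 2×235 mm, A_gv = 4700, A_nv = 2×(235 − 3.5×26)×10 = 2880 mm²; tension across gage: (75 − 1×26)×10 = 490 mm². R_n = min(0.6×400×2880, 0.6×250×4700) + 1.0×400×490 = min(691.2, 705) + 196 = 887.2 kN. φR_n = 0.75 × 887.2 = 665.4 kN.
Governing: min(1320.6, 1087.2, 665.4) = 665.4 kN → block shear.

665.4 kN (block shear governs)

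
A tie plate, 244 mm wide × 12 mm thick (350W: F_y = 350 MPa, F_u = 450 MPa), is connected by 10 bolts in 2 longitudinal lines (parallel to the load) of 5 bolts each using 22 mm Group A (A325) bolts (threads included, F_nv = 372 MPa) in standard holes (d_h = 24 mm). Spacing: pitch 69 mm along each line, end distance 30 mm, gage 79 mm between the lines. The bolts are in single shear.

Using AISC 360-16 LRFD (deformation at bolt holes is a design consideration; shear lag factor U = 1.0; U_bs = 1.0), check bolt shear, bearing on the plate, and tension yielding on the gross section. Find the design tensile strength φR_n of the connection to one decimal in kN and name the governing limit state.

922.3 kN (gross-section yield governs)

Bolt shear: A_b = π(22)²/4 = 380.13 mm². φR_n = 0.75 × 372 × 380.13 × 10 × 1 = 1060.6 kN.
Bearing (12 mm plate, F_u = 450 MPa): end bolts L_c = 30 − 24/2 = 18, R_n = min(1.2×18×12×450, 2.4×22×12×450) = 116.64 kN/bolt; interior L_c = 69 − 24 = 45, R_n = 285.12 kN/bolt. φR_n = 0.75 × (2×116.64 + 8×285.12) = 1885.7 kN.
Tension yield (gross): A_g = 244×12 = 2928 mm². φR_n = 0.90 × 350 × 2928 = 922.3 kN.
Governing: min(1060.6, 1885.7, 922.3) = 922.3 kN → gross-section yield.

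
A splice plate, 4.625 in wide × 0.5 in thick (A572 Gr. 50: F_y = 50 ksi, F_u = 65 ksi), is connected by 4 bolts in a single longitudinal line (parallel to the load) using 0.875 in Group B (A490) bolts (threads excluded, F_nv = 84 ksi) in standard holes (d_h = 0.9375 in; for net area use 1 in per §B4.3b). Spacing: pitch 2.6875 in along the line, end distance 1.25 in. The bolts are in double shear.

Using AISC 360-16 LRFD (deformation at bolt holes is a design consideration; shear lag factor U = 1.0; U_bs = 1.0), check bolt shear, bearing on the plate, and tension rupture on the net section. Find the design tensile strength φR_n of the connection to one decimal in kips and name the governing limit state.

Bolt shear: A_b = π(0.875)²/4 = 0.60132 in². φR_n = 0.75 × 84 × 0.60132 × 4 × 2 = 303.1 kips.
Bearing (0.5 in plate, F_u = 65 ksi): end bolts L_c = 1.25 − 0.9375/2 = 0.78125, R_n = min(1.2×0.78125×0.5×65, 2.4×0.875×0.5×65) = 30.469 kips/bolt; interior L_c = 2.6875 − 0.9375 = 1.75, R_n = 68.25 kips/bolt. φR_n = 0.75 × (1×30.469 + 3×68.25) = 176.4 kips.
Tension rupture (net): A_n = (4.625 − 1×1)×0.5 = 1.8125 in² (U = 1.0, A_e = A_n). φR_n = 0.75 × 65 × 1.8125 = 88.4 kips.
Governing: min(303.1, 176.4, 88.4) = 88.4 kips → net-section rupture.

88.4 kips (net-section rupture governs)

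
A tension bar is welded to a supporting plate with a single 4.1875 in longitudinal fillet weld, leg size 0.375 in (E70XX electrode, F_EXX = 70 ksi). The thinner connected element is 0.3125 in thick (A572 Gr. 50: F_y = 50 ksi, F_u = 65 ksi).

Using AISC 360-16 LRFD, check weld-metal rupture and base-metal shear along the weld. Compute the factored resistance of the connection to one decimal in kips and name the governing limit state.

Weld metal: throat = 0.707×0.375 = 0.26513 in, L = 4.1875 in. φR_n = 0.75 × 0.6 × 70 × 0.26513 × 4.1875 = 35.0 kips.
Base metal shear (0.3125 in plate): yield φR_n = 1.0×0.6×50×0.3125×4.1875 = 39.3 kips; rupture φR_n = 0.75×0.6×65×0.3125×4.1875 = 38.3 kips; take 38.3 kips (rupture).
Governing: min(35.0, 38.3) = 35.0 kips → weld metal.

35.0 kips (weld metal governs)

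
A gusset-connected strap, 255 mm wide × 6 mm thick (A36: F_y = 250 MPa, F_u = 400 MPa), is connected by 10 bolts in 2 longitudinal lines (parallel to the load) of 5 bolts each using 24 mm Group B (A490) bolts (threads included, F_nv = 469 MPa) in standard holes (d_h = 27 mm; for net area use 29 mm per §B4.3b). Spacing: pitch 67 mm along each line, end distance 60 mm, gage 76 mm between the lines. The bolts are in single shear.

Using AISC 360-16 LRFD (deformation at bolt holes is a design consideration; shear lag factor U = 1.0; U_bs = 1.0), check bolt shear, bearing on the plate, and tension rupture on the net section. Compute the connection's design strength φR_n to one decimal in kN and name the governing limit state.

354.6 kN (net-section rupture governs)

Bolt shear: A_b = π(24)²/4 = 452.39 mm². φR_n = 0.75 × 469 × 452.39 × 10 × 1 = 1591.3 kN.
Bearing (6 mm plate, F_u = 400 MPa): end bolts L_c = 60 − 27/2 = 46.5, R_n = min(1.2×46.5×6×400, 2.4×24×6×400) = 133.92 kN/bolt; interior L_c = 67 − 27 = 40, R_n = 115.2 kN/bolt. φR_n = 0.75 × (2×133.92 + 8×115.2) = 892.1 kN.
Tension rupture (net): A_n = (255 − 2×29)×6 = 1182 mm² (U = 1.0, A_e = A_n). φR_n = 0.75 × 400 × 1182 = 354.6 kN.
Governing: min(1591.3, 892.1, 354.6) = 354.6 kN → net-section rupture.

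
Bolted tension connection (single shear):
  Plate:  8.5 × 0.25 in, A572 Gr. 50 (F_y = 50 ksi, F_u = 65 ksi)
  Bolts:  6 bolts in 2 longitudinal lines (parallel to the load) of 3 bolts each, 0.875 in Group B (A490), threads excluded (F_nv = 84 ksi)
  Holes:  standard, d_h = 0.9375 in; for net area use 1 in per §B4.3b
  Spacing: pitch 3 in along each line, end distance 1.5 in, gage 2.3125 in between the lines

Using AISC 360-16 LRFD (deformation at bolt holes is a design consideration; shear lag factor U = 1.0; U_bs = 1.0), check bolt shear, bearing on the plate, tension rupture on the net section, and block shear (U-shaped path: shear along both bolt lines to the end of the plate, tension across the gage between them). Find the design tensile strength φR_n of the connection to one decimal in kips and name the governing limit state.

79.2 kips (net-section rupture governs)

Bolt shear: A_b = π(0.875)²/4 = 0.60132 in². φR_n = 0.75 × 84 × 0.60132 × 6 × 1 = 227.3 kips.
Bearing (0.25 in plate, F_u = 65 ksi): end bolts L_c = 1.5 − 0.9375/2 = 1.03125, R_n = min(1.2×1.03125×0.25×65, 2.4×0.875×0.25×65) = 20.109 kips/bolt; interior L_c = 3 − 0.9375 = 2.0625, R_n = 34.125 kips/bolt. φR_n = 0.75 × (2×20.109 + 4×34.125) = 132.5 kips.
Tension rupture (net): A_n = (8.5 − 2×1)×0.25 = 1.625 in² (U = 1.0, A_e = A_n). φR_n = 0.75 × 65 × 1.625 = 79.2 kips.
Block shear: shear path 2×[1.5+2×3] = 2×7.5 in, A_gv = 3.75, A_nv = 2×(7.5 − 2.5×1)×0.25 = 2.5 in²; tension across gage: (2.3125 − 1×1)×0.25 = 0.32813 in². R_n = min(0.6×65×2.5, 0.6×50×3.75) + 1.0×65×0.32813 = min(97.5, 112.5) + 21.328 = 118.83 kips. φR_n = 0.75 × 118.83 = 89.1 kips.
Governing: min(227.3, 132.5, 79.2, 89.1) = 79.2 kips → net-section rupture.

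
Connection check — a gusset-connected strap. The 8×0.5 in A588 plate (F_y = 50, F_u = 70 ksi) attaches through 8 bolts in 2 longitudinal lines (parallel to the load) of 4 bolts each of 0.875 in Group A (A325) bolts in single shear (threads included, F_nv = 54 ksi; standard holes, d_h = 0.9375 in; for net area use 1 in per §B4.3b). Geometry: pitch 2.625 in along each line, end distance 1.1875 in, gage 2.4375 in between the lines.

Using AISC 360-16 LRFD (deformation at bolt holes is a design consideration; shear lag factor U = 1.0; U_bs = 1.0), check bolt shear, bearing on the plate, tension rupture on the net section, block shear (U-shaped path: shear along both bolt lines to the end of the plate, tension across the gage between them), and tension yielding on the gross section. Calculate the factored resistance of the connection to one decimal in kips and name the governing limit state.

Bolt shear: A_b = π(0.875)²/4 = 0.60132 in². φR_n = 0.75 × 54 × 0.60132 × 8 × 1 = 194.8 kips.
Bearing (0.5 in plate, F_u = 70 ksi): end bolts L_c = 1.1875 − 0.9375/2 = 0.71875, R_n = min(1.2×0.71875×0.5×70, 2.4×0.875×0.5×70) = 30.188 kips/bolt; interior L_c = 2.625 − 0.9375 = 1.6875, R_n = 70.875 kips/bolt. φR_n = 0.75 × (2×30.188 + 6×70.875) = 364.2 kips.
Tension rupture (net): A_n = (8 − 2×1)×0.5 = 3 in² (U = 1.0, A_e = A_n). φR_n = 0.75 × 70 × 3 = 157.5 kips.
Block shear: shear path 2×[1.1875+3×2.625] = 2×9.0625 in, A_gv = 9.0625, A_nv = 2×(9.0625 − 3.5×1)×0.5 = 5.5625 in²; tension across gage: (2.4375 − 1×1)×0.5 = 0.71875 in². R_n = min(0.6×70×5.5625, 0.6×50×9.0625) + 1.0×70×0.71875 = min(233.63, 271.88) + 50.313 = 283.94 kips. φR_n = 0.75 × 283.94 = 213.0 kips.
Tension yield (gross): A_g = 8×0.5 = 4 in². φR_n = 0.90 × 50 × 4 = 180.0 kips.
Governing: min(194.8, 364.2, 157.5, 213.0, 180.0) = 157.5 kips → net-section rupture.

157.5 kips (net-section rupture governs)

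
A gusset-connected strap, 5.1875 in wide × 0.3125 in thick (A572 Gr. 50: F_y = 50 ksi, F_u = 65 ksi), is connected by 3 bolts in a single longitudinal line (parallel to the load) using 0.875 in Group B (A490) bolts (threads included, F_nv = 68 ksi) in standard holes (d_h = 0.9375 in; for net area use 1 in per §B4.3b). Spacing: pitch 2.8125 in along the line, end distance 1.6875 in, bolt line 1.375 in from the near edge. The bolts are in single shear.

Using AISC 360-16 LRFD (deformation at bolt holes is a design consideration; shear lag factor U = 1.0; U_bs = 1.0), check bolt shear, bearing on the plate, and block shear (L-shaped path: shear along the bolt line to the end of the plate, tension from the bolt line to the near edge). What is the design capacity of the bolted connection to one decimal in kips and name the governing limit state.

57.3 kips (block shear governs)

Bolt shear: A_b = π(0.875)²/4 = 0.60132 in². φR_n = 0.75 × 68 × 0.60132 × 3 × 1 = 92.0 kips.
Bearing (0.3125 in plate, F_u = 65 ksi): end bolts L_c = 1.6875 − 0.9375/2 = 1.21875, R_n = min(1.2×1.21875×0.3125×65, 2.4×0.875×0.3125×65) = 29.707 kips/bolt; interior L_c = 2.8125 − 0.9375 = 1.875, R_n = 42.656 kips/bolt. φR_n = 0.75 × (1×29.707 + 2×42.656) = 86.3 kips.
Block shear: shear path 1×[1.6875+2×2.8125] = 1×7.3125 in, A_gv = 2.2852, A_nv = 1×(7.3125 − 2.5×1)×0.3125 = 1.5039 in²; tension to near edge: (1.375 − 0.5×1)×0.3125 = 0.27344 in². R_n = min(0.6×65×1.5039, 0.6×50×2.2852) + 1.0×65×0.27344 = min(58.652, 68.556) + 17.774 = 76.426 kips. φR_n = 0.75 × 76.426 = 57.3 kips.
Governing: min(92.0, 86.3, 57.3) = 57.3 kips → block shear.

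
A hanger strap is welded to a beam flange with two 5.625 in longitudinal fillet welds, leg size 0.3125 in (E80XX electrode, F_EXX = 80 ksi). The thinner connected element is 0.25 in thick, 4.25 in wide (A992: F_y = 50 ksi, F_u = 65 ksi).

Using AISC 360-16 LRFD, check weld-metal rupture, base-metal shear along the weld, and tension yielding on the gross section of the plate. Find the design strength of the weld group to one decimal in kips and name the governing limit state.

47.8 kips (gross-section yield governs)

Weld metal: throat = 0.707×0.3125 = 0.22094 in, L = 2×5.625 = 11.25 in. φR_n = 0.75 × 0.6 × 80 × 0.22094 × 11.25 = 89.5 kips.
Base metal shear (0.25 in plate): yield φR_n = 1.0×0.6×50×0.25×11.25 = 84.4 kips; rupture φR_n = 0.75×0.6×65×0.25×11.25 = 82.3 kips; take 82.3 kips (rupture).
Tension yield (gross): A_g = 4.25×0.25 = 1.0625 in². φR_n = 0.90 × 50 × 1.0625 = 47.8 kips.
Governing: min(89.5, 82.3, 47.8) = 47.8 kips → gross-section yield.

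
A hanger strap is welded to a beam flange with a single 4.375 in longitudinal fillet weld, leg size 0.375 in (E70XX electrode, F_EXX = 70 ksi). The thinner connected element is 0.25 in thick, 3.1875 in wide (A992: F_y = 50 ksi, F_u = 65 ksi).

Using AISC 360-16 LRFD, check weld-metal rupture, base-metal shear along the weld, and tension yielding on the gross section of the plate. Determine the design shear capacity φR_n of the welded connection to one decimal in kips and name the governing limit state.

Weld metal: throat = 0.707×0.375 = 0.26513 in, L = 4.375 in. φR_n = 0.75 × 0.6 × 70 × 0.26513 × 4.375 = 36.5 kips.
Base metal shear (0.25 in plate): yield φR_n = 1.0×0.6×50×0.25×4.375 = 32.8 kips; rupture φR_n = 0.75×0.6×65×0.25×4.375 = 32.0 kips; take 32.0 kips (rupture).
Tension yield (gross): A_g = 3.1875×0.25 = 0.79688 in². φR_n = 0.90 × 50 × 0.79688 = 35.9 kips.
Governing: min(36.5, 32.0, 35.9) = 32.0 kips → base-metal shear.

32.0 kips (base-metal shear governs)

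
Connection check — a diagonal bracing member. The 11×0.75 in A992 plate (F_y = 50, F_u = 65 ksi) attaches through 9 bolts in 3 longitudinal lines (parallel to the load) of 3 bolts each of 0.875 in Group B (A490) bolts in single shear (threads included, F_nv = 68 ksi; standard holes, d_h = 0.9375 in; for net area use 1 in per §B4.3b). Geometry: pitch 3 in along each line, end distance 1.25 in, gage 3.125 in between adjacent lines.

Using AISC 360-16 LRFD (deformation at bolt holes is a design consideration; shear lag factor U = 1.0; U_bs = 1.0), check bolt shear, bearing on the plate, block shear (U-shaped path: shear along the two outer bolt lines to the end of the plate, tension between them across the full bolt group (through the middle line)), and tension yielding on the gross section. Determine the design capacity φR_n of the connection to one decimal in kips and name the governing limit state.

276.0 kips (bolt shear governs)

Bolt shear: A_b = π(0.875)²/4 = 0.60132 in². φR_n = 0.75 × 68 × 0.60132 × 9 × 1 = 276.0 kips.
Bearing (0.75 in plate, F_u = 65 ksi): end bolts L_c = 1.25 − 0.9375/2 = 0.78125, R_n = min(1.2×0.78125×0.75×65, 2.4×0.875×0.75×65) = 45.703 kips/bolt; interior L_c = 3 − 0.9375 = 2.0625, R_n = 102.38 kips/bolt. φR_n = 0.75 × (3×45.703 + 6×102.38) = 563.5 kips.
Block shear: shear path 2×[1.25+2×3] = 2×7.25 in, A_gv = 10.875, A_nv = 2×(7.25 − 2.5×1)×0.75 = 7.125 in²; tension across gage: (6.25 − 2×1)×0.75 = 3.1875 in². R_n = min(0.6×65×7.125, 0.6×50×10.875) + 1.0×65×3.1875 = min(277.88, 326.25) + 207.19 = 485.07 kips. φR_n = 0.75 × 485.07 = 363.8 kips.
Tension yield (gross): A_g = 11×0.75 = 8.25 in². φR_n = 0.90 × 50 × 8.25 = 371.3 kips.
Governing: min(276.0, 563.5, 363.8, 371.3) = 276.0 kips → bolt shear.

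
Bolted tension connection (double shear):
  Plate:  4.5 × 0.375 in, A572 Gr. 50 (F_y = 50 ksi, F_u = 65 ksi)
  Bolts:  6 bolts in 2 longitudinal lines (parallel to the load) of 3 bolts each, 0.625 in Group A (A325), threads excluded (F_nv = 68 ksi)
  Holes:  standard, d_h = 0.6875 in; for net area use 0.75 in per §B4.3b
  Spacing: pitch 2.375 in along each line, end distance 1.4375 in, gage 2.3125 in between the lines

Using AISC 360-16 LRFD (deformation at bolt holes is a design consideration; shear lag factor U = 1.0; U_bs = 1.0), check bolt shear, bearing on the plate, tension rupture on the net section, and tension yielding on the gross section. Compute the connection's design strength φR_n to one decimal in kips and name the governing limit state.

Bolt shear: A_b = π(0.625)²/4 = 0.3068 in². φR_n = 0.75 × 68 × 0.3068 × 6 × 2 = 187.8 kips.
Bearing (0.375 in plate, F_u = 65 ksi): end bolts L_c = 1.4375 − 0.6875/2 = 1.09375, R_n = min(1.2×1.09375×0.375×65, 2.4×0.625×0.375×65) = 31.992 kips/bolt; interior L_c = 2.375 − 0.6875 = 1.6875, R_n = 36.563 kips/bolt. φR_n = 0.75 × (2×31.992 + 4×36.563) = 157.7 kips.
Tension rupture (net): A_n = (4.5 − 2×0.75)×0.375 = 1.125 in² (U = 1.0, A_e = A_n). φR_n = 0.75 × 65 × 1.125 = 54.8 kips.
Tension yield (gross): A_g = 4.5×0.375 = 1.6875 in². φR_n = 0.90 × 50 × 1.6875 = 75.9 kips.
Governing: min(187.8, 157.7, 54.8, 75.9) = 54.8 kips → net-section rupture.

54.8 kips (net-section rupture governs)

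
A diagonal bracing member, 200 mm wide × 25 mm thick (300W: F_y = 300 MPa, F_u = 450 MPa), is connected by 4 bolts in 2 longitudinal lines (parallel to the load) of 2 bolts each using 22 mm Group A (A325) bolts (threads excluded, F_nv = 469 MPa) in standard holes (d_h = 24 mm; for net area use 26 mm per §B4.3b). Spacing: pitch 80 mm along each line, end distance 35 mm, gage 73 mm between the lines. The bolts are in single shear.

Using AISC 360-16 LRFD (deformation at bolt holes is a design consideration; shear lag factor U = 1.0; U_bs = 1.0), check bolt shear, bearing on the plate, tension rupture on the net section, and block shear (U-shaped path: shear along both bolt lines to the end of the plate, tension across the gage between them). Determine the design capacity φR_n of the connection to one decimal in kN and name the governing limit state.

534.8 kN (bolt shear governs)

Bolt shear: A_b = π(22)²/4 = 380.13 mm². φR_n = 0.75 × 469 × 380.13 × 4 × 1 = 534.8 kN.
Bearing (25 mm plate, F_u = 450 MPa): end bolts L_c = 35 − 24/2 = 23, R_n = min(1.2×23×25×450, 2.4×22×25×450) = 310.5 kN/bolt; interior L_c = 80 − 24 = 56, R_n = 594 kN/bolt. φR_n = 0.75 × (2×310.5 + 2×594) = 1356.8 kN.
Tension rupture (net): A_n = (200 − 2×26)×25 = 3700 mm² (U = 1.0, A_e = A_n). φR_n = 0.75 × 450 × 3700 = 1248.8 kN.
Block shear: shear path 2×[35+1×80] = 2×115 mm, A_gv = 5750, A_nv = 2×(115 − 1.5×26)×25 = 3800 mm²; tension across gage: (73 − 1×26)×25 = 1175 mm². R_n = min(0.6×450×3800, 0.6×300×5750) + 1.0×450×1175 = min(1026, 1035) + 528.75 = 1554.8 kN. φR_n = 0.75 × 1554.8 = 1166.1 kN.
Governing: min(534.8, 1356.8, 1248.8, 1166.1) = 534.8 kN → bolt shear.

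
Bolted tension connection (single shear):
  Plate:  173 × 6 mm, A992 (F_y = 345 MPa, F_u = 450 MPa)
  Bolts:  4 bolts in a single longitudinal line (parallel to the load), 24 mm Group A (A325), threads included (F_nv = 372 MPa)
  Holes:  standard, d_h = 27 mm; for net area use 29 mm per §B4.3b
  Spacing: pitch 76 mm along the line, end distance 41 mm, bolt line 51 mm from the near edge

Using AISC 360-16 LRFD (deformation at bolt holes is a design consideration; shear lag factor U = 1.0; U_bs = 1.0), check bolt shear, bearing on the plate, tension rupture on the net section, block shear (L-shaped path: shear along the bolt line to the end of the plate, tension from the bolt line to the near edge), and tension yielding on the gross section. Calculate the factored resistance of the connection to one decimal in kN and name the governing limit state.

277.4 kN (block shear governs)

Bolt shear: A_b = π(24)²/4 = 452.39 mm². φR_n = 0.75 × 372 × 452.39 × 4 × 1 = 504.9 kN.
Bearing (6 mm plate, F_u = 450 MPa): end bolts L_c = 41 − 27/2 = 27.5, R_n = min(1.2×27.5×6×450, 2.4×24×6×450) = 89.1 kN/bolt; interior L_c = 76 − 27 = 49, R_n = 155.52 kN/bolt. φR_n = 0.75 × (1×89.1 + 3×155.52) = 416.7 kN.
Tension rupture (net): A_n = (173 − 1×29)×6 = 864 mm² (U = 1.0, A_e = A_n). φR_n = 0.75 × 450 × 864 = 291.6 kN.
Block shear: shear path 1×[41+3×76] = 1×269 mm, A_gv = 1614, A_nv = 1×(269 − 3.5×29)×6 = 1005 mm²; tension to near edge: (51 − 0.5×29)×6 = 219 mm². R_n = min(0.6×450×1005, 0.6×345×1614) + 1.0×450×219 = min(271.35, 334.1) + 98.55 = 369.9 kN. φR_n = 0.75 × 369.9 = 277.4 kN.
Tension yield (gross): A_g = 173×6 = 1038 mm². φR_n = 0.90 × 345 × 1038 = 322.3 kN.
Governing: min(504.9, 416.7, 291.6, 277.4, 322.3) = 277.4 kN → block shear.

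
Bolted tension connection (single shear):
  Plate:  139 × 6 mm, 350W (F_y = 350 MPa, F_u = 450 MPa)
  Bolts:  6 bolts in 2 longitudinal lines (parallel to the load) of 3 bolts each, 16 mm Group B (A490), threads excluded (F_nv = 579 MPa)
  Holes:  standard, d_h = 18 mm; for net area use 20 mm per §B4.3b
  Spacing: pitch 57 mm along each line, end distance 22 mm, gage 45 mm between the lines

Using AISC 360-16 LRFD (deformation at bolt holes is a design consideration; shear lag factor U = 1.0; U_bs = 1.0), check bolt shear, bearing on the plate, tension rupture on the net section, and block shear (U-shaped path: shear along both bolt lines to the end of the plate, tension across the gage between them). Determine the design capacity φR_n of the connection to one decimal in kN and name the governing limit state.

200.5 kN (net-section rupture governs)

Bolt shear: A_b = π(16)²/4 = 201.06 mm². φR_n = 0.75 × 579 × 201.06 × 6 × 1 = 523.9 kN.
Bearing (6 mm plate, F_u = 450 MPa): end bolts L_c = 22 − 18/2 = 13, R_n = min(1.2×13×6×450, 2.4×16×6×450) = 42.12 kN/bolt; interior L_c = 57 − 18 = 39, R_n = 103.68 kN/bolt. φR_n = 0.75 × (2×42.12 + 4×103.68) = 374.2 kN.
Tension rupture (net): A_n = (139 − 2×20)×6 = 594 mm² (U = 1.0, A_e = A_n). φR_n = 0.75 × 450 × 594 = 200.5 kN.
Block shear: shear path 2×[22+2×57] = 2×136 mm, A_gv = 1632, A_nv = 2×(136 − 2.5×20)×6 = 1032 mm²; tension across gage: (45 − 1×20)×6 = 150 mm². R_n = min(0.6×450×1032, 0.6×350×1632) + 1.0×450×150 = min(278.64, 342.72) + 67.5 = 346.14 kN. φR_n = 0.75 × 346.14 = 259.6 kN.
Governing: min(523.9, 374.2, 200.5, 259.6) = 200.5 kN → net-section rupture.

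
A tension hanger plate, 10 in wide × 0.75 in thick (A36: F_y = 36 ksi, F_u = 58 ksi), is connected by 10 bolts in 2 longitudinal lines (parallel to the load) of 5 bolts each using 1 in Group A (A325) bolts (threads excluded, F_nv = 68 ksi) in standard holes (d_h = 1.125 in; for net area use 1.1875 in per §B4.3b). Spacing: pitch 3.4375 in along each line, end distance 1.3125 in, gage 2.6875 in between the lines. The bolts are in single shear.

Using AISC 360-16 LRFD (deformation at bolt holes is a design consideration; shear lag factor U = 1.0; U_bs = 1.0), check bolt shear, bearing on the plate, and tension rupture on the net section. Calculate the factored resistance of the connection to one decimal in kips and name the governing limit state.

248.8 kips (net-section rupture governs)

Bolt shear: A_b = π(1)²/4 = 0.7854 in². φR_n = 0.75 × 68 × 0.7854 × 10 × 1 = 400.6 kips.
Bearing (0.75 in plate, F_u = 58 ksi): end bolts L_c = 1.3125 − 1.125/2 = 0.75, R_n = min(1.2×0.75×0.75×58, 2.4×1×0.75×58) = 39.15 kips/bolt; interior L_c = 3.4375 − 1.125 = 2.3125, R_n = 104.4 kips/bolt. φR_n = 0.75 × (2×39.15 + 8×104.4) = 685.1 kips.
Tension rupture (net): A_n = (10 − 2×1.1875)×0.75 = 5.7188 in² (U = 1.0, A_e = A_n). φR_n = 0.75 × 58 × 5.7188 = 248.8 kips.
Governing: min(400.6, 685.1, 248.8) = 248.8 kips → net-section rupture.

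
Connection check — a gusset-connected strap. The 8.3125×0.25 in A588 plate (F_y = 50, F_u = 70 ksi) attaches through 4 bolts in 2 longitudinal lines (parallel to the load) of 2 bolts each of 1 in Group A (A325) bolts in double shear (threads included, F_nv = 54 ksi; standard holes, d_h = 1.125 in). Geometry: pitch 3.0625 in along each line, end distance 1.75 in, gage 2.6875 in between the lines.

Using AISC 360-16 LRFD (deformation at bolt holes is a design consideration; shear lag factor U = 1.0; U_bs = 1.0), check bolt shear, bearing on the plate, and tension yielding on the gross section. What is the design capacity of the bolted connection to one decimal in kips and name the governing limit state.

Bolt shear: A_b = π(1)²/4 = 0.7854 in². φR_n = 0.75 × 54 × 0.7854 × 4 × 2 = 254.5 kips.
Bearing (0.25 in plate, F_u = 70 ksi): end bolts L_c = 1.75 − 1.125/2 = 1.1875, R_n = min(1.2×1.1875×0.25×70, 2.4×1×0.25×70) = 24.938 kips/bolt; interior L_c = 3.0625 − 1.125 = 1.9375, R_n = 40.688 kips/bolt. φR_n = 0.75 × (2×24.938 + 2×40.688) = 98.4 kips.
Tension yield (gross): A_g = 8.3125×0.25 = 2.0781 in². φR_n = 0.90 × 50 × 2.0781 = 93.5 kips.
Governing: min(254.5, 98.4, 93.5) = 93.5 kips → gross-section yield.

93.5 kips (gross-section yield governs)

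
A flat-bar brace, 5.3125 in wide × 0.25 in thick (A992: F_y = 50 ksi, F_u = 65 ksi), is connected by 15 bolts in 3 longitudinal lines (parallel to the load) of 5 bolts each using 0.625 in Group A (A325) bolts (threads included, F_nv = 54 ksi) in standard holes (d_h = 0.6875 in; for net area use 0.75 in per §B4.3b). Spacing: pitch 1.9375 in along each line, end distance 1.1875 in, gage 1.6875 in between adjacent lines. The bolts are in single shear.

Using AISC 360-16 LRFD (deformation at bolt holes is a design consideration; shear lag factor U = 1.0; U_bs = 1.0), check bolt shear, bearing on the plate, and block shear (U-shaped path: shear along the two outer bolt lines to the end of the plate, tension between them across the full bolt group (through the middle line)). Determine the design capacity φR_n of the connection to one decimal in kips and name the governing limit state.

Bolt shear: A_b = π(0.625)²/4 = 0.3068 in². φR_n = 0.75 × 54 × 0.3068 × 15 × 1 = 186.4 kips.
Bearing (0.25 in plate, F_u = 65 ksi): end bolts L_c = 1.1875 − 0.6875/2 = 0.84375, R_n = min(1.2×0.84375×0.25×65, 2.4×0.625×0.25×65) = 16.453 kips/bolt; interior L_c = 1.9375 − 0.6875 = 1.25, R_n = 24.375 kips/bolt. φR_n = 0.75 × (3×16.453 + 12×24.375) = 256.4 kips.
Block shear: shear path 2×[1.1875+4×1.9375] = 2×8.9375 in, A_gv = 4.4688, A_nv = 2×(8.9375 − 4.5×0.75)×0.25 = 2.7813 in²; tension across gage: (3.375 − 2×0.75)×0.25 = 0.46875 in². R_n = min(0.6×65×2.7813, 0.6×50×4.4688) + 1.0×65×0.46875 = min(108.47, 134.06) + 30.469 = 138.94 kips. φR_n = 0.75 × 138.94 = 104.2 kips.
Governing: min(186.4, 256.4, 104.2) = 104.2 kips → block shear.

104.2 kips (block shear governs)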